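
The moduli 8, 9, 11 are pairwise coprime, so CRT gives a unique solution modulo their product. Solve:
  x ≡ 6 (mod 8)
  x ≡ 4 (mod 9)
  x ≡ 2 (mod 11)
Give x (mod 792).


Moduli 8, 9, 11 are pairwise coprime; by CRT there is a unique solution modulo M = 8 · 9 · 11 = 792.
Solve pairwise, accumulating the modulus:
  Start with x ≡ 6 (mod 8).
  Combine with x ≡ 4 (mod 9): since gcd(8, 9) = 1, we get a unique residue mod 72.
    Write x = 6 + 8·t and substitute into x ≡ 4 (mod 9): 8·t ≡ 4 − 6 = -2 (mod 9).
    Reduce coefficients mod 9: 8·t ≡ 7 (mod 9).
    The inverse of 8 mod 9 is 8 (since 8·8 = 64 = 7·9 + 1), so t ≡ 8·7 = 56 ≡ 2 (mod 9).
    Then x = 6 + 8·2 = 22, valid modulo lcm(8, 9) = 72: x ≡ 22 (mod 72).
  Combine with x ≡ 2 (mod 11): since gcd(72, 11) = 1, we get a unique residue mod 792.
    Write x = 22 + 72·t and substitute into x ≡ 2 (mod 11): 72·t ≡ 2 − 22 = -20 (mod 11).
    Reduce coefficients mod 11: 6·t ≡ 2 (mod 11).
    The inverse of 6 mod 11 is 2 (since 6·2 = 12 = 1·11 + 1), so t ≡ 2·2 = 4 ≡ 4 (mod 11).
    Then x = 22 + 72·4 = 310, valid modulo lcm(72, 11) = 792: x ≡ 310 (mod 792).
Verify: 310 mod 8 = 6 ✓, 310 mod 9 = 4 ✓, 310 mod 11 = 2 ✓.

x ≡ 310 (mod 792).


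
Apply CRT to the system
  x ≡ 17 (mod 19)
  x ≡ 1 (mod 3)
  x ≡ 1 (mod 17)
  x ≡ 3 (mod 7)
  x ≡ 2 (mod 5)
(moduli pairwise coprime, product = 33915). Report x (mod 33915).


Product of moduli M = 19 · 3 · 17 · 7 · 5 = 33915.
Merge one congruence at a time:
  Start: x ≡ 17 (mod 19).
  Combine with x ≡ 1 (mod 3); new modulus lcm = 57.
    Write x = 17 + 19·t and substitute into x ≡ 1 (mod 3): 19·t ≡ 1 − 17 = -16 (mod 3).
    Reduce coefficients mod 3: 1·t ≡ 2 (mod 3).
    So t ≡ 2 (mod 3).
    Then x = 17 + 19·2 = 55, valid modulo lcm(19, 3) = 57: x ≡ 55 (mod 57).
  Combine with x ≡ 1 (mod 17); new modulus lcm = 969.
    Write x = 55 + 57·t and substitute into x ≡ 1 (mod 17): 57·t ≡ 1 − 55 = -54 (mod 17).
    Reduce coefficients mod 17: 6·t ≡ 14 (mod 17).
    The inverse of 6 mod 17 is 3 (since 6·3 = 18 = 1·17 + 1), so t ≡ 3·14 = 42 ≡ 8 (mod 17).
    Then x = 55 + 57·8 = 511, valid modulo lcm(57, 17) = 969: x ≡ 511 (mod 969).
  Combine with x ≡ 3 (mod 7); new modulus lcm = 6783.
    Write x = 511 + 969·t and substitute into x ≡ 3 (mod 7): 969·t ≡ 3 − 511 = -508 (mod 7).
    Reduce coefficients mod 7: 3·t ≡ 3 (mod 7).
    The inverse of 3 mod 7 is 5 (since 3·5 = 15 = 2·7 + 1), so t ≡ 5·3 = 15 ≡ 1 (mod 7).
    Then x = 511 + 969·1 = 1480, valid modulo lcm(969, 7) = 6783: x ≡ 1480 (mod 6783).
  Combine with x ≡ 2 (mod 5); new modulus lcm = 33915.
    Write x = 1480 + 6783·t and substitute into x ≡ 2 (mod 5): 6783·t ≡ 2 − 1480 = -1478 (mod 5).
    Reduce coefficients mod 5: 3·t ≡ 2 (mod 5).
    The inverse of 3 mod 5 is 2 (since 3·2 = 6 = 1·5 + 1), so t ≡ 2·2 = 4 ≡ 4 (mod 5).
    Then x = 1480 + 6783·4 = 28612, valid modulo lcm(6783, 5) = 33915: x ≡ 28612 (mod 33915).
Verify against each original: 28612 mod 19 = 17, 28612 mod 3 = 1, 28612 mod 17 = 1, 28612 mod 7 = 3, 28612 mod 5 = 2.

x ≡ 28612 (mod 33915).


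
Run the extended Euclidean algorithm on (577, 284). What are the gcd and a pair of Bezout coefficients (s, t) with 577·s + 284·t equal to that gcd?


Euclidean algorithm on (577, 284) — divide until remainder is 0:
  577 = 2 · 284 + 9
  284 = 31 · 9 + 5
  9 = 1 · 5 + 4
  5 = 1 · 4 + 1
  4 = 4 · 1 + 0
gcd(577, 284) = 1.
Track Bezout coefficients alongside the remainders: start with r₀ = 577 = a·1 + b·0 (s = 1, t = 0) and r₁ = 284 = a·0 + b·1 (s = 0, t = 1); each new remainder r_{k+1} = r_{k-1} − q_k·r_k inherits s_{k+1} = s_{k-1} − q_k·s_k, t_{k+1} = t_{k-1} − q_k·t_k, so r_k = a·s_k + b·t_k at every step:
  q = 2: r = 9, s = 1 − 2·0 = 1, t = 0 − 2·1 = -2  (check: 577·1 + 284·(-2) = 9)
  q = 31: r = 5, s = 0 − 31·1 = -31, t = 1 − 31·(-2) = 63  (check: 577·(-31) + 284·63 = 5)
  q = 1: r = 4, s = 1 − 1·(-31) = 32, t = -2 − 1·63 = -65  (check: 577·32 + 284·(-65) = 4)
  q = 1: r = 1, s = -31 − 1·32 = -63, t = 63 − 1·(-65) = 128  (check: 577·(-63) + 284·128 = 1)
The row with r = 1 (the gcd) gives the Bezout coefficients s = -63, t = 128.
Result: 577 · (-63) + 284 · (128) = 1.

gcd(577, 284) = 1; s = -63, t = 128 (check: 577·(-63) + 284·128 = 1).


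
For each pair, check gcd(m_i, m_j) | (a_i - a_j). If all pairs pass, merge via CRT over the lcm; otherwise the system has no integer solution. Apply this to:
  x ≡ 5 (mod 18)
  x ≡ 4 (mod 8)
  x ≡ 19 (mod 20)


Moduli 18, 8, 20 are not pairwise coprime, so CRT works modulo lcm(m_i) when all pairwise compatibility conditions hold.
Pairwise compatibility: gcd(m_i, m_j) must divide a_i - a_j for every pair.
Merge one congruence at a time:
  Start: x ≡ 5 (mod 18).
  Combine with x ≡ 4 (mod 8): gcd(18, 8) = 2, and 4 - 5 = -1 is NOT divisible by 2.
    ⇒ system is inconsistent (no integer solution).

No solution (the system is inconsistent).


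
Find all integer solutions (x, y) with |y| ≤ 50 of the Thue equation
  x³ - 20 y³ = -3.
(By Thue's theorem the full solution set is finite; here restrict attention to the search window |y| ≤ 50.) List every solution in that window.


The equation is x³ - 20y³ = -3. For fixed y, x³ = 20·y³ − 3, so a solution requires the RHS to be a perfect cube.
Strategy: iterate y from -50 to 50, compute RHS = 20·y³ − 3, and check whether it is a (positive or negative) perfect cube.
Check small values of y:
  y = 0: RHS = -3 is not a perfect cube.
  y = 1: RHS = 17 is not a perfect cube.
  y = -1: RHS = -23 is not a perfect cube.
  y = 2: RHS = 157 is not a perfect cube.
  y = -2: RHS = -163 is not a perfect cube.
  y = 3: RHS = 537 is not a perfect cube.
  y = -3: RHS = -543 is not a perfect cube.
Continuing the search up to |y| = 50 finds no solutions either.
No (x, y) in the scanned range satisfies the equation.

No integer solutions with |y| ≤ 50.


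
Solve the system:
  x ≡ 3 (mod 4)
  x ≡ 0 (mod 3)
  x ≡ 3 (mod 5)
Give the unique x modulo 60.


Moduli 4, 3, 5 are pairwise coprime; by CRT there is a unique solution modulo M = 4 · 3 · 5 = 60.
Solve pairwise, accumulating the modulus:
  Start with x ≡ 3 (mod 4).
  Combine with x ≡ 0 (mod 3): since gcd(4, 3) = 1, we get a unique residue mod 12.
    Write x = 3 + 4·t and substitute into x ≡ 0 (mod 3): 4·t ≡ 0 − 3 = -3 (mod 3).
    Reduce coefficients mod 3: 1·t ≡ 0 (mod 3).
    So t ≡ 0 (mod 3).
    Then x = 3 + 4·0 = 3, valid modulo lcm(4, 3) = 12: x ≡ 3 (mod 12).
  Combine with x ≡ 3 (mod 5): since gcd(12, 5) = 1, we get a unique residue mod 60.
    Write x = 3 + 12·t and substitute into x ≡ 3 (mod 5): 12·t ≡ 3 − 3 = 0 (mod 5).
    Reduce coefficients mod 5: 2·t ≡ 0 (mod 5).
    The inverse of 2 mod 5 is 3 (since 2·3 = 6 = 1·5 + 1), so t ≡ 3·0 = 0 ≡ 0 (mod 5).
    Then x = 3 + 12·0 = 3, valid modulo lcm(12, 5) = 60: x ≡ 3 (mod 60).
Verify: 3 mod 4 = 3 ✓, 3 mod 3 = 0 ✓, 3 mod 5 = 3 ✓.

x ≡ 3 (mod 60).


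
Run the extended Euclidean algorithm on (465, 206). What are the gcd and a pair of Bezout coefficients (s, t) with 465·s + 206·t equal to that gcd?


Euclidean algorithm on (465, 206) — divide until remainder is 0:
  465 = 2 · 206 + 53
  206 = 3 · 53 + 47
  53 = 1 · 47 + 6
  47 = 7 · 6 + 5
  6 = 1 · 5 + 1
  5 = 5 · 1 + 0
gcd(465, 206) = 1.
Track Bezout coefficients alongside the remainders: start with r₀ = 465 = a·1 + b·0 (s = 1, t = 0) and r₁ = 206 = a·0 + b·1 (s = 0, t = 1); each new remainder r_{k+1} = r_{k-1} − q_k·r_k inherits s_{k+1} = s_{k-1} − q_k·s_k, t_{k+1} = t_{k-1} − q_k·t_k, so r_k = a·s_k + b·t_k at every step:
  q = 2: r = 53, s = 1 − 2·0 = 1, t = 0 − 2·1 = -2  (check: 465·1 + 206·(-2) = 53)
  q = 3: r = 47, s = 0 − 3·1 = -3, t = 1 − 3·(-2) = 7  (check: 465·(-3) + 206·7 = 47)
  q = 1: r = 6, s = 1 − 1·(-3) = 4, t = -2 − 1·7 = -9  (check: 465·4 + 206·(-9) = 6)
  q = 7: r = 5, s = -3 − 7·4 = -31, t = 7 − 7·(-9) = 70  (check: 465·(-31) + 206·70 = 5)
  q = 1: r = 1, s = 4 − 1·(-31) = 35, t = -9 − 1·70 = -79  (check: 465·35 + 206·(-79) = 1)
The row with r = 1 (the gcd) gives the Bezout coefficients s = 35, t = -79.
Result: 465 · (35) + 206 · (-79) = 1.

gcd(465, 206) = 1; s = 35, t = -79 (check: 465·35 + 206·(-79) = 1).


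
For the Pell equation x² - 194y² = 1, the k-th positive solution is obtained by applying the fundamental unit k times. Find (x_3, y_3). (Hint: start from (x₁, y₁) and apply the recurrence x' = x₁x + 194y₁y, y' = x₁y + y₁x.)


Step 1: Find the fundamental solution (x₁, y₁) of x² - 194y² = 1.
  Expand √194 as a continued fraction. a₀ = ⌊√194⌋ = 13; iterate m_{k+1} = d_k·a_k − m_k, d_{k+1} = (194 − m_{k+1}²)/d_k, a_{k+1} = ⌊(a₀ + m_{k+1})/d_{k+1}⌋ (starting m₀ = 0, d₀ = 1), with convergents p_k = a_k·p_{k-1} + p_{k-2}, q_k = a_k·q_{k-1} + q_{k-2} (p₋₁ = 1, q₋₁ = 0):
  k = 0: a₀ = 13; p₀/q₀ = 13/1; p₀² − 194·q₀² = 169 − 194 = -25.
  k = 1: m = 13, d = 25, a = ⌊(13 + 13)/25⌋ = 1; p/q = (1·13 + 1)/(1·1 + 0) = 14/1; p² − 194·q² = 196 − 194 = 2.
  k = 2: m = 12, d = 2, a = ⌊(13 + 12)/2⌋ = 12; p/q = (12·14 + 13)/(12·1 + 1) = 181/13; p² − 194·q² = 32761 − 32786 = -25.
  k = 3: m = 12, d = 25, a = ⌊(13 + 12)/25⌋ = 1; p/q = (1·181 + 14)/(1·13 + 1) = 195/14; p² − 194·q² = 38025 − 38024 = 1.
  The first convergent with p² − 194·q² = 1 gives the fundamental solution (x₁, y₁) = (195, 14).
Step 2: Apply the recurrence (x_{n+1}, y_{n+1}) = (x₁x_n + 194y₁y_n, x₁y_n + y₁x_n) repeatedly.
  From (x_1, y_1) = (195, 14): x_2 = 195·195 + 194·14·14 = 76049; y_2 = 195·14 + 14·195 = 5460.
  From (x_2, y_2) = (76049, 5460): x_3 = 195·76049 + 194·14·5460 = 29658915; y_3 = 195·5460 + 14·76049 = 2129386.
Step 3: Verify x_3² - 194·y_3² = 879651238977225 - 879651238977224 = 1 (should be 1). ✓

(x_1, y_1) = (195, 14); (x_3, y_3) = (29658915, 2129386).


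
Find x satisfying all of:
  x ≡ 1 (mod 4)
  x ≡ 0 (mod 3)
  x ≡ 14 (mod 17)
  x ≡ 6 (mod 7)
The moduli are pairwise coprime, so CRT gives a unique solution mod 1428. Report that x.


Product of moduli M = 4 · 3 · 17 · 7 = 1428.
Merge one congruence at a time:
  Start: x ≡ 1 (mod 4).
  Combine with x ≡ 0 (mod 3); new modulus lcm = 12.
    Write x = 1 + 4·t and substitute into x ≡ 0 (mod 3): 4·t ≡ 0 − 1 = -1 (mod 3).
    Reduce coefficients mod 3: 1·t ≡ 2 (mod 3).
    So t ≡ 2 (mod 3).
    Then x = 1 + 4·2 = 9, valid modulo lcm(4, 3) = 12: x ≡ 9 (mod 12).
  Combine with x ≡ 14 (mod 17); new modulus lcm = 204.
    Write x = 9 + 12·t and substitute into x ≡ 14 (mod 17): 12·t ≡ 14 − 9 = 5 (mod 17).
    The inverse of 12 mod 17 is 10 (since 12·10 = 120 = 7·17 + 1), so t ≡ 10·5 = 50 ≡ 16 (mod 17).
    Then x = 9 + 12·16 = 201, valid modulo lcm(12, 17) = 204: x ≡ 201 (mod 204).
  Combine with x ≡ 6 (mod 7); new modulus lcm = 1428.
    Write x = 201 + 204·t and substitute into x ≡ 6 (mod 7): 204·t ≡ 6 − 201 = -195 (mod 7).
    Reduce coefficients mod 7: 1·t ≡ 1 (mod 7).
    So t ≡ 1 (mod 7).
    Then x = 201 + 204·1 = 405, valid modulo lcm(204, 7) = 1428: x ≡ 405 (mod 1428).
Verify against each original: 405 mod 4 = 1, 405 mod 3 = 0, 405 mod 17 = 14, 405 mod 7 = 6.

x ≡ 405 (mod 1428).


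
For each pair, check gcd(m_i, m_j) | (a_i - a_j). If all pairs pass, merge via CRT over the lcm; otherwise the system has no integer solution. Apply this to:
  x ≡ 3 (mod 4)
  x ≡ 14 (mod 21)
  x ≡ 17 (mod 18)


Moduli 4, 21, 18 are not pairwise coprime, so CRT works modulo lcm(m_i) when all pairwise compatibility conditions hold.
Pairwise compatibility: gcd(m_i, m_j) must divide a_i - a_j for every pair.
Merge one congruence at a time:
  Start: x ≡ 3 (mod 4).
  Combine with x ≡ 14 (mod 21): gcd(4, 21) = 1; 14 - 3 = 11, which IS divisible by 1, so compatible.
    Write x = 3 + 4·t and substitute into x ≡ 14 (mod 21): 4·t ≡ 14 − 3 = 11 (mod 21).
    The inverse of 4 mod 21 is 16 (since 4·16 = 64 = 3·21 + 1), so t ≡ 16·11 = 176 ≡ 8 (mod 21).
    Then x = 3 + 4·8 = 35, valid modulo lcm(4, 21) = 84: x ≡ 35 (mod 84).
  Combine with x ≡ 17 (mod 18): gcd(84, 18) = 6; 17 - 35 = -18, which IS divisible by 6, so compatible.
    Write x = 35 + 84·t and substitute into x ≡ 17 (mod 18): 84·t ≡ 17 − 35 = -18 (mod 18).
    Divide the congruence (and modulus) by g = 6: 14·t ≡ -3 (mod 3).
    Reduce coefficients mod 3: 2·t ≡ 0 (mod 3).
    The inverse of 2 mod 3 is 2 (since 2·2 = 4 = 1·3 + 1), so t ≡ 2·0 = 0 ≡ 0 (mod 3).
    Then x = 35 + 84·0 = 35, valid modulo lcm(84, 18) = 252: x ≡ 35 (mod 252).
Verify: 35 mod 4 = 3, 35 mod 21 = 14, 35 mod 18 = 17.

x ≡ 35 (mod 252).


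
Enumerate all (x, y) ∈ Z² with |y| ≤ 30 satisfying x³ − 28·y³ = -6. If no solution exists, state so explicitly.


The equation is x³ - 28y³ = -6. For fixed y, x³ = 28·y³ − 6, so a solution requires the RHS to be a perfect cube.
Strategy: iterate y from -30 to 30, compute RHS = 28·y³ − 6, and check whether it is a (positive or negative) perfect cube.
Check small values of y:
  y = 0: RHS = -6 is not a perfect cube.
  y = 1: RHS = 22 is not a perfect cube.
  y = -1: RHS = -34 is not a perfect cube.
  y = 2: RHS = 218 is not a perfect cube.
  y = -2: RHS = -230 is not a perfect cube.
  y = 3: RHS = 750 is not a perfect cube.
  y = -3: RHS = -762 is not a perfect cube.
Continuing the search up to |y| = 30 finds no solutions either.
No (x, y) in the scanned range satisfies the equation.

No integer solutions with |y| ≤ 30.


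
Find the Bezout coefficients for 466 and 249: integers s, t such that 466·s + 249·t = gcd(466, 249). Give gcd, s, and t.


Euclidean algorithm on (466, 249) — divide until remainder is 0:
  466 = 1 · 249 + 217
  249 = 1 · 217 + 32
  217 = 6 · 32 + 25
  32 = 1 · 25 + 7
  25 = 3 · 7 + 4
  7 = 1 · 4 + 3
  4 = 1 · 3 + 1
  3 = 3 · 1 + 0
gcd(466, 249) = 1.
Track Bezout coefficients alongside the remainders: start with r₀ = 466 = a·1 + b·0 (s = 1, t = 0) and r₁ = 249 = a·0 + b·1 (s = 0, t = 1); each new remainder r_{k+1} = r_{k-1} − q_k·r_k inherits s_{k+1} = s_{k-1} − q_k·s_k, t_{k+1} = t_{k-1} − q_k·t_k, so r_k = a·s_k + b·t_k at every step:
  q = 1: r = 217, s = 1 − 1·0 = 1, t = 0 − 1·1 = -1  (check: 466·1 + 249·(-1) = 217)
  q = 1: r = 32, s = 0 − 1·1 = -1, t = 1 − 1·(-1) = 2  (check: 466·(-1) + 249·2 = 32)
  q = 6: r = 25, s = 1 − 6·(-1) = 7, t = -1 − 6·2 = -13  (check: 466·7 + 249·(-13) = 25)
  q = 1: r = 7, s = -1 − 1·7 = -8, t = 2 − 1·(-13) = 15  (check: 466·(-8) + 249·15 = 7)
  q = 3: r = 4, s = 7 − 3·(-8) = 31, t = -13 − 3·15 = -58  (check: 466·31 + 249·(-58) = 4)
  q = 1: r = 3, s = -8 − 1·31 = -39, t = 15 − 1·(-58) = 73  (check: 466·(-39) + 249·73 = 3)
  q = 1: r = 1, s = 31 − 1·(-39) = 70, t = -58 − 1·73 = -131  (check: 466·70 + 249·(-131) = 1)
The row with r = 1 (the gcd) gives the Bezout coefficients s = 70, t = -131.
Result: 466 · (70) + 249 · (-131) = 1.

gcd(466, 249) = 1; s = 70, t = -131 (check: 466·70 + 249·(-131) = 1).


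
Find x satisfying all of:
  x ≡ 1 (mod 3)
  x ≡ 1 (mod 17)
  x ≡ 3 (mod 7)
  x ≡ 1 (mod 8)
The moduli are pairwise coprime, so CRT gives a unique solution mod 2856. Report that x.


Product of moduli M = 3 · 17 · 7 · 8 = 2856.
Merge one congruence at a time:
  Start: x ≡ 1 (mod 3).
  Combine with x ≡ 1 (mod 17); new modulus lcm = 51.
    Write x = 1 + 3·t and substitute into x ≡ 1 (mod 17): 3·t ≡ 1 − 1 = 0 (mod 17).
    The inverse of 3 mod 17 is 6 (since 3·6 = 18 = 1·17 + 1), so t ≡ 6·0 = 0 ≡ 0 (mod 17).
    Then x = 1 + 3·0 = 1, valid modulo lcm(3, 17) = 51: x ≡ 1 (mod 51).
  Combine with x ≡ 3 (mod 7); new modulus lcm = 357.
    Write x = 1 + 51·t and substitute into x ≡ 3 (mod 7): 51·t ≡ 3 − 1 = 2 (mod 7).
    Reduce coefficients mod 7: 2·t ≡ 2 (mod 7).
    The inverse of 2 mod 7 is 4 (since 2·4 = 8 = 1·7 + 1), so t ≡ 4·2 = 8 ≡ 1 (mod 7).
    Then x = 1 + 51·1 = 52, valid modulo lcm(51, 7) = 357: x ≡ 52 (mod 357).
  Combine with x ≡ 1 (mod 8); new modulus lcm = 2856.
    Write x = 52 + 357·t and substitute into x ≡ 1 (mod 8): 357·t ≡ 1 − 52 = -51 (mod 8).
    Reduce coefficients mod 8: 5·t ≡ 5 (mod 8).
    The inverse of 5 mod 8 is 5 (since 5·5 = 25 = 3·8 + 1), so t ≡ 5·5 = 25 ≡ 1 (mod 8).
    Then x = 52 + 357·1 = 409, valid modulo lcm(357, 8) = 2856: x ≡ 409 (mod 2856).
Verify against each original: 409 mod 3 = 1, 409 mod 17 = 1, 409 mod 7 = 3, 409 mod 8 = 1.

x ≡ 409 (mod 2856).


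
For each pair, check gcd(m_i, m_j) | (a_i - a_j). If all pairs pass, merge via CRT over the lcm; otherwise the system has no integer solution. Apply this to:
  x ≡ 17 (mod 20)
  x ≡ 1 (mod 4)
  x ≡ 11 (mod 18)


Moduli 20, 4, 18 are not pairwise coprime, so CRT works modulo lcm(m_i) when all pairwise compatibility conditions hold.
Pairwise compatibility: gcd(m_i, m_j) must divide a_i - a_j for every pair.
Merge one congruence at a time:
  Start: x ≡ 17 (mod 20).
  Combine with x ≡ 1 (mod 4): gcd(20, 4) = 4; 1 - 17 = -16, which IS divisible by 4, so compatible.
    Write x = 17 + 20·t and substitute into x ≡ 1 (mod 4): 20·t ≡ 1 − 17 = -16 (mod 4).
    Divide the congruence (and modulus) by g = 4: 5·t ≡ -4 (mod 1).
    Modulo 1 every t works; take t = 0.
    Then x = 17 + 20·0 = 17, valid modulo lcm(20, 4) = 20: x ≡ 17 (mod 20).
  Combine with x ≡ 11 (mod 18): gcd(20, 18) = 2; 11 - 17 = -6, which IS divisible by 2, so compatible.
    Write x = 17 + 20·t and substitute into x ≡ 11 (mod 18): 20·t ≡ 11 − 17 = -6 (mod 18).
    Divide the congruence (and modulus) by g = 2: 10·t ≡ -3 (mod 9).
    Reduce coefficients mod 9: 1·t ≡ 6 (mod 9).
    So t ≡ 6 (mod 9).
    Then x = 17 + 20·6 = 137, valid modulo lcm(20, 18) = 180: x ≡ 137 (mod 180).
Verify: 137 mod 20 = 17, 137 mod 4 = 1, 137 mod 18 = 11.

x ≡ 137 (mod 180).


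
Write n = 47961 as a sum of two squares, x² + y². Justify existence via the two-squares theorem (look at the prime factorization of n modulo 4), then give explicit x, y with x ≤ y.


Step 1: Factor n = 47961 = 3^2 · 73^2.
Step 2: Check the mod-4 condition on each prime factor: 3 ≡ 3 (mod 4), exponent 2 (must be even); 73 ≡ 1 (mod 4), exponent 2.
All primes ≡ 3 (mod 4) appear to even exponent (or don't appear), so by the two-squares theorem n IS expressible as a sum of two squares.
Step 3: Build a representation. Group n = k² · m with k = 3 and m = 73 · 73 = 5329 (a product of primes ≡ 1 (mod 4)); a representation of m scales to one of n via (k·x)² + (k·y)² = k²(x² + y²). Each prime p ≡ 1 (mod 4) is itself a sum of two squares; find a² by testing p − a² for a perfect square:
  73: 73 − 1² = 72, 73 − 2² = 69, 73 − 3² = 64 = 8² ⇒ 73 = 3² + 8².
  Combine using the Brahmagupta–Fibonacci identity (a² + b²)(c² + d²) = (ac − bd)² + (ad + bc)² = (ac + bd)² + (ad − bc)²:
  73 · 73 = 5329: from (3² + 8²)(3² + 8²), take (3·3 − 8·8, 3·8 + 8·3) = (9 − 64, 24 + 24) = (-55, 48); dropping signs (only squares matter) gives (55, 48); check 55² + 48² = 3025 + 2304 = 5329 ✓.
  Scale by k = 3: (3·55, 3·48) = (165, 144).
Step 4: Order so x ≤ y and verify: 144² + 165² = 20736 + 27225 = 47961 = n. ✓

n = 47961 = 144² + 165² (one valid representation with x ≤ y).


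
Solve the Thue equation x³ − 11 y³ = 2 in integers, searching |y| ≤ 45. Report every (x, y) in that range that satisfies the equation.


The equation is x³ - 11y³ = 2. For fixed y, x³ = 11·y³ + 2, so a solution requires the RHS to be a perfect cube.
Strategy: iterate y from -45 to 45, compute RHS = 11·y³ + 2, and check whether it is a (positive or negative) perfect cube.
Check small values of y:
  y = 0: RHS = 2 is not a perfect cube.
  y = 1: RHS = 13 is not a perfect cube.
  y = -1: RHS = -9 is not a perfect cube.
  y = 2: RHS = 90 is not a perfect cube.
  y = -2: RHS = -86 is not a perfect cube.
  y = 3: RHS = 299 is not a perfect cube.
  y = -3: RHS = -295 is not a perfect cube.
Continuing the search up to |y| = 45 finds no solutions either.
No (x, y) in the scanned range satisfies the equation.

No integer solutions with |y| ≤ 45.


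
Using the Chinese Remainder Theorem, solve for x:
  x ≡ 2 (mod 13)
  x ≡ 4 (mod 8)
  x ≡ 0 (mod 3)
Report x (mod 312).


Moduli 13, 8, 3 are pairwise coprime; by CRT there is a unique solution modulo M = 13 · 8 · 3 = 312.
Solve pairwise, accumulating the modulus:
  Start with x ≡ 2 (mod 13).
  Combine with x ≡ 4 (mod 8): since gcd(13, 8) = 1, we get a unique residue mod 104.
    Write x = 2 + 13·t and substitute into x ≡ 4 (mod 8): 13·t ≡ 4 − 2 = 2 (mod 8).
    Reduce coefficients mod 8: 5·t ≡ 2 (mod 8).
    The inverse of 5 mod 8 is 5 (since 5·5 = 25 = 3·8 + 1), so t ≡ 5·2 = 10 ≡ 2 (mod 8).
    Then x = 2 + 13·2 = 28, valid modulo lcm(13, 8) = 104: x ≡ 28 (mod 104).
  Combine with x ≡ 0 (mod 3): since gcd(104, 3) = 1, we get a unique residue mod 312.
    Write x = 28 + 104·t and substitute into x ≡ 0 (mod 3): 104·t ≡ 0 − 28 = -28 (mod 3).
    Reduce coefficients mod 3: 2·t ≡ 2 (mod 3).
    The inverse of 2 mod 3 is 2 (since 2·2 = 4 = 1·3 + 1), so t ≡ 2·2 = 4 ≡ 1 (mod 3).
    Then x = 28 + 104·1 = 132, valid modulo lcm(104, 3) = 312: x ≡ 132 (mod 312).
Verify: 132 mod 13 = 2 ✓, 132 mod 8 = 4 ✓, 132 mod 3 = 0 ✓.

x ≡ 132 (mod 312).


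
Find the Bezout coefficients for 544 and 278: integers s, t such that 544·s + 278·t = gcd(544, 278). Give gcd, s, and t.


Euclidean algorithm on (544, 278) — divide until remainder is 0:
  544 = 1 · 278 + 266
  278 = 1 · 266 + 12
  266 = 22 · 12 + 2
  12 = 6 · 2 + 0
gcd(544, 278) = 2.
Track Bezout coefficients alongside the remainders: start with r₀ = 544 = a·1 + b·0 (s = 1, t = 0) and r₁ = 278 = a·0 + b·1 (s = 0, t = 1); each new remainder r_{k+1} = r_{k-1} − q_k·r_k inherits s_{k+1} = s_{k-1} − q_k·s_k, t_{k+1} = t_{k-1} − q_k·t_k, so r_k = a·s_k + b·t_k at every step:
  q = 1: r = 266, s = 1 − 1·0 = 1, t = 0 − 1·1 = -1  (check: 544·1 + 278·(-1) = 266)
  q = 1: r = 12, s = 0 − 1·1 = -1, t = 1 − 1·(-1) = 2  (check: 544·(-1) + 278·2 = 12)
  q = 22: r = 2, s = 1 − 22·(-1) = 23, t = -1 − 22·2 = -45  (check: 544·23 + 278·(-45) = 2)
The row with r = 2 (the gcd) gives the Bezout coefficients s = 23, t = -45.
Result: 544 · (23) + 278 · (-45) = 2.

gcd(544, 278) = 2; s = 23, t = -45 (check: 544·23 + 278·(-45) = 2).


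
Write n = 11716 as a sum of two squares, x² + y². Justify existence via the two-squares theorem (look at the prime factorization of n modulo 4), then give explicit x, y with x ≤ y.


Step 1: Factor n = 11716 = 2^2 · 29 · 101.
Step 2: Check the mod-4 condition on each prime factor: 2 = 2 (special); 29 ≡ 1 (mod 4), exponent 1; 101 ≡ 1 (mod 4), exponent 1.
All primes ≡ 3 (mod 4) appear to even exponent (or don't appear), so by the two-squares theorem n IS expressible as a sum of two squares.
Step 3: Build a representation. Group n = k² · m with k = 2 and m = 29 · 101 = 2929 (a product of primes ≡ 1 (mod 4)); a representation of m scales to one of n via (k·x)² + (k·y)² = k²(x² + y²). Each prime p ≡ 1 (mod 4) is itself a sum of two squares; find a² by testing p − a² for a perfect square:
  29: 29 − 1² = 28, 29 − 2² = 25 = 5² ⇒ 29 = 2² + 5².
  101: 101 − 1² = 100 = 10² ⇒ 101 = 1² + 10².
  Combine using the Brahmagupta–Fibonacci identity (a² + b²)(c² + d²) = (ac − bd)² + (ad + bc)² = (ac + bd)² + (ad − bc)²:
  29 · 101 = 2929: from (2² + 5²)(1² + 10²), take (2·1 − 5·10, 2·10 + 5·1) = (2 − 50, 20 + 5) = (-48, 25); dropping signs (only squares matter) gives (48, 25); check 48² + 25² = 2304 + 625 = 2929 ✓.
  Scale by k = 2: (2·48, 2·25) = (96, 50).
Step 4: Order so x ≤ y and verify: 50² + 96² = 2500 + 9216 = 11716 = n. ✓

n = 11716 = 50² + 96² (one valid representation with x ≤ y).


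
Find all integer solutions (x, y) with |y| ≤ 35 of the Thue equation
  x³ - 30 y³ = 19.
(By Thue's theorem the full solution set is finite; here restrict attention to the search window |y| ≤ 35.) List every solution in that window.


The equation is x³ - 30y³ = 19. For fixed y, x³ = 30·y³ + 19, so a solution requires the RHS to be a perfect cube.
Strategy: iterate y from -35 to 35, compute RHS = 30·y³ + 19, and check whether it is a (positive or negative) perfect cube.
Check small values of y:
  y = 0: RHS = 19 is not a perfect cube.
  y = 1: RHS = 49 is not a perfect cube.
  y = -1: RHS = -11 is not a perfect cube.
  y = 2: RHS = 259 is not a perfect cube.
  y = -2: RHS = -221 is not a perfect cube.
  y = 3: RHS = 829 is not a perfect cube.
  y = -3: RHS = -791 is not a perfect cube.
Continuing the search up to |y| = 35 finds no solutions either.
No (x, y) in the scanned range satisfies the equation.

No integer solutions with |y| ≤ 35.


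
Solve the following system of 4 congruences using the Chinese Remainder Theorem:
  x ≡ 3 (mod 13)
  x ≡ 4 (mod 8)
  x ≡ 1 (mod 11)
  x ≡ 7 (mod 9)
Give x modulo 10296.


Product of moduli M = 13 · 8 · 11 · 9 = 10296.
Merge one congruence at a time:
  Start: x ≡ 3 (mod 13).
  Combine with x ≡ 4 (mod 8); new modulus lcm = 104.
    Write x = 3 + 13·t and substitute into x ≡ 4 (mod 8): 13·t ≡ 4 − 3 = 1 (mod 8).
    Reduce coefficients mod 8: 5·t ≡ 1 (mod 8).
    The inverse of 5 mod 8 is 5 (since 5·5 = 25 = 3·8 + 1), so t ≡ 5·1 = 5 ≡ 5 (mod 8).
    Then x = 3 + 13·5 = 68, valid modulo lcm(13, 8) = 104: x ≡ 68 (mod 104).
  Combine with x ≡ 1 (mod 11); new modulus lcm = 1144.
    Write x = 68 + 104·t and substitute into x ≡ 1 (mod 11): 104·t ≡ 1 − 68 = -67 (mod 11).
    Reduce coefficients mod 11: 5·t ≡ 10 (mod 11).
    The inverse of 5 mod 11 is 9 (since 5·9 = 45 = 4·11 + 1), so t ≡ 9·10 = 90 ≡ 2 (mod 11).
    Then x = 68 + 104·2 = 276, valid modulo lcm(104, 11) = 1144: x ≡ 276 (mod 1144).
  Combine with x ≡ 7 (mod 9); new modulus lcm = 10296.
    Write x = 276 + 1144·t and substitute into x ≡ 7 (mod 9): 1144·t ≡ 7 − 276 = -269 (mod 9).
    Reduce coefficients mod 9: 1·t ≡ 1 (mod 9).
    So t ≡ 1 (mod 9).
    Then x = 276 + 1144·1 = 1420, valid modulo lcm(1144, 9) = 10296: x ≡ 1420 (mod 10296).
Verify against each original: 1420 mod 13 = 3, 1420 mod 8 = 4, 1420 mod 11 = 1, 1420 mod 9 = 7.

x ≡ 1420 (mod 10296).


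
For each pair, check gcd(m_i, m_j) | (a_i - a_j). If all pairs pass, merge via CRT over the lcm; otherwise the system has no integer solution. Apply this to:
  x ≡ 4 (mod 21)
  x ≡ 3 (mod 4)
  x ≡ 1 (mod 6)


Moduli 21, 4, 6 are not pairwise coprime, so CRT works modulo lcm(m_i) when all pairwise compatibility conditions hold.
Pairwise compatibility: gcd(m_i, m_j) must divide a_i - a_j for every pair.
Merge one congruence at a time:
  Start: x ≡ 4 (mod 21).
  Combine with x ≡ 3 (mod 4): gcd(21, 4) = 1; 3 - 4 = -1, which IS divisible by 1, so compatible.
    Write x = 4 + 21·t and substitute into x ≡ 3 (mod 4): 21·t ≡ 3 − 4 = -1 (mod 4).
    Reduce coefficients mod 4: 1·t ≡ 3 (mod 4).
    So t ≡ 3 (mod 4).
    Then x = 4 + 21·3 = 67, valid modulo lcm(21, 4) = 84: x ≡ 67 (mod 84).
  Combine with x ≡ 1 (mod 6): gcd(84, 6) = 6; 1 - 67 = -66, which IS divisible by 6, so compatible.
    Write x = 67 + 84·t and substitute into x ≡ 1 (mod 6): 84·t ≡ 1 − 67 = -66 (mod 6).
    Divide the congruence (and modulus) by g = 6: 14·t ≡ -11 (mod 1).
    Modulo 1 every t works; take t = 0.
    Then x = 67 + 84·0 = 67, valid modulo lcm(84, 6) = 84: x ≡ 67 (mod 84).
Verify: 67 mod 21 = 4, 67 mod 4 = 3, 67 mod 6 = 1.

x ≡ 67 (mod 84).


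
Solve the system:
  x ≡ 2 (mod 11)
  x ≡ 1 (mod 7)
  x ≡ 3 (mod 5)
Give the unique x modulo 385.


Moduli 11, 7, 5 are pairwise coprime; by CRT there is a unique solution modulo M = 11 · 7 · 5 = 385.
Solve pairwise, accumulating the modulus:
  Start with x ≡ 2 (mod 11).
  Combine with x ≡ 1 (mod 7): since gcd(11, 7) = 1, we get a unique residue mod 77.
    Write x = 2 + 11·t and substitute into x ≡ 1 (mod 7): 11·t ≡ 1 − 2 = -1 (mod 7).
    Reduce coefficients mod 7: 4·t ≡ 6 (mod 7).
    The inverse of 4 mod 7 is 2 (since 4·2 = 8 = 1·7 + 1), so t ≡ 2·6 = 12 ≡ 5 (mod 7).
    Then x = 2 + 11·5 = 57, valid modulo lcm(11, 7) = 77: x ≡ 57 (mod 77).
  Combine with x ≡ 3 (mod 5): since gcd(77, 5) = 1, we get a unique residue mod 385.
    Write x = 57 + 77·t and substitute into x ≡ 3 (mod 5): 77·t ≡ 3 − 57 = -54 (mod 5).
    Reduce coefficients mod 5: 2·t ≡ 1 (mod 5).
    The inverse of 2 mod 5 is 3 (since 2·3 = 6 = 1·5 + 1), so t ≡ 3·1 = 3 ≡ 3 (mod 5).
    Then x = 57 + 77·3 = 288, valid modulo lcm(77, 5) = 385: x ≡ 288 (mod 385).
Verify: 288 mod 11 = 2 ✓, 288 mod 7 = 1 ✓, 288 mod 5 = 3 ✓.

x ≡ 288 (mod 385).


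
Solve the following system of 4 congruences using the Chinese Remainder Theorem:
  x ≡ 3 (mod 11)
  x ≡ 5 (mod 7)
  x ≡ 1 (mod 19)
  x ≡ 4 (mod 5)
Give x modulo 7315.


Product of moduli M = 11 · 7 · 19 · 5 = 7315.
Merge one congruence at a time:
  Start: x ≡ 3 (mod 11).
  Combine with x ≡ 5 (mod 7); new modulus lcm = 77.
    Write x = 3 + 11·t and substitute into x ≡ 5 (mod 7): 11·t ≡ 5 − 3 = 2 (mod 7).
    Reduce coefficients mod 7: 4·t ≡ 2 (mod 7).
    The inverse of 4 mod 7 is 2 (since 4·2 = 8 = 1·7 + 1), so t ≡ 2·2 = 4 ≡ 4 (mod 7).
    Then x = 3 + 11·4 = 47, valid modulo lcm(11, 7) = 77: x ≡ 47 (mod 77).
  Combine with x ≡ 1 (mod 19); new modulus lcm = 1463.
    Write x = 47 + 77·t and substitute into x ≡ 1 (mod 19): 77·t ≡ 1 − 47 = -46 (mod 19).
    Reduce coefficients mod 19: 1·t ≡ 11 (mod 19).
    So t ≡ 11 (mod 19).
    Then x = 47 + 77·11 = 894, valid modulo lcm(77, 19) = 1463: x ≡ 894 (mod 1463).
  Combine with x ≡ 4 (mod 5); new modulus lcm = 7315.
    Write x = 894 + 1463·t and substitute into x ≡ 4 (mod 5): 1463·t ≡ 4 − 894 = -890 (mod 5).
    Reduce coefficients mod 5: 3·t ≡ 0 (mod 5).
    The inverse of 3 mod 5 is 2 (since 3·2 = 6 = 1·5 + 1), so t ≡ 2·0 = 0 ≡ 0 (mod 5).
    Then x = 894 + 1463·0 = 894, valid modulo lcm(1463, 5) = 7315: x ≡ 894 (mod 7315).
Verify against each original: 894 mod 11 = 3, 894 mod 7 = 5, 894 mod 19 = 1, 894 mod 5 = 4.

x ≡ 894 (mod 7315).


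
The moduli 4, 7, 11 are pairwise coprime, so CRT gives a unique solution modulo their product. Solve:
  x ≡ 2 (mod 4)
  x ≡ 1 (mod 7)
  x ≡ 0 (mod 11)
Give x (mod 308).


Moduli 4, 7, 11 are pairwise coprime; by CRT there is a unique solution modulo M = 4 · 7 · 11 = 308.
Solve pairwise, accumulating the modulus:
  Start with x ≡ 2 (mod 4).
  Combine with x ≡ 1 (mod 7): since gcd(4, 7) = 1, we get a unique residue mod 28.
    Write x = 2 + 4·t and substitute into x ≡ 1 (mod 7): 4·t ≡ 1 − 2 = -1 (mod 7).
    Reduce coefficients mod 7: 4·t ≡ 6 (mod 7).
    The inverse of 4 mod 7 is 2 (since 4·2 = 8 = 1·7 + 1), so t ≡ 2·6 = 12 ≡ 5 (mod 7).
    Then x = 2 + 4·5 = 22, valid modulo lcm(4, 7) = 28: x ≡ 22 (mod 28).
  Combine with x ≡ 0 (mod 11): since gcd(28, 11) = 1, we get a unique residue mod 308.
    Write x = 22 + 28·t and substitute into x ≡ 0 (mod 11): 28·t ≡ 0 − 22 = -22 (mod 11).
    Reduce coefficients mod 11: 6·t ≡ 0 (mod 11).
    The inverse of 6 mod 11 is 2 (since 6·2 = 12 = 1·11 + 1), so t ≡ 2·0 = 0 ≡ 0 (mod 11).
    Then x = 22 + 28·0 = 22, valid modulo lcm(28, 11) = 308: x ≡ 22 (mod 308).
Verify: 22 mod 4 = 2 ✓, 22 mod 7 = 1 ✓, 22 mod 11 = 0 ✓.

x ≡ 22 (mod 308).


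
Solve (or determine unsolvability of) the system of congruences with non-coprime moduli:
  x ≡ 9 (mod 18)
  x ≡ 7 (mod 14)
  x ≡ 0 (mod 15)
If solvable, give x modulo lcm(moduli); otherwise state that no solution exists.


Moduli 18, 14, 15 are not pairwise coprime, so CRT works modulo lcm(m_i) when all pairwise compatibility conditions hold.
Pairwise compatibility: gcd(m_i, m_j) must divide a_i - a_j for every pair.
Merge one congruence at a time:
  Start: x ≡ 9 (mod 18).
  Combine with x ≡ 7 (mod 14): gcd(18, 14) = 2; 7 - 9 = -2, which IS divisible by 2, so compatible.
    Write x = 9 + 18·t and substitute into x ≡ 7 (mod 14): 18·t ≡ 7 − 9 = -2 (mod 14).
    Divide the congruence (and modulus) by g = 2: 9·t ≡ -1 (mod 7).
    Reduce coefficients mod 7: 2·t ≡ 6 (mod 7).
    The inverse of 2 mod 7 is 4 (since 2·4 = 8 = 1·7 + 1), so t ≡ 4·6 = 24 ≡ 3 (mod 7).
    Then x = 9 + 18·3 = 63, valid modulo lcm(18, 14) = 126: x ≡ 63 (mod 126).
  Combine with x ≡ 0 (mod 15): gcd(126, 15) = 3; 0 - 63 = -63, which IS divisible by 3, so compatible.
    Write x = 63 + 126·t and substitute into x ≡ 0 (mod 15): 126·t ≡ 0 − 63 = -63 (mod 15).
    Divide the congruence (and modulus) by g = 3: 42·t ≡ -21 (mod 5).
    Reduce coefficients mod 5: 2·t ≡ 4 (mod 5).
    The inverse of 2 mod 5 is 3 (since 2·3 = 6 = 1·5 + 1), so t ≡ 3·4 = 12 ≡ 2 (mod 5).
    Then x = 63 + 126·2 = 315, valid modulo lcm(126, 15) = 630: x ≡ 315 (mod 630).
Verify: 315 mod 18 = 9, 315 mod 14 = 7, 315 mod 15 = 0.

x ≡ 315 (mod 630).


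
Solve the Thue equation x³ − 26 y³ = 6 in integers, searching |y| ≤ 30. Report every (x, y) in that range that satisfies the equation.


The equation is x³ - 26y³ = 6. For fixed y, x³ = 26·y³ + 6, so a solution requires the RHS to be a perfect cube.
Strategy: iterate y from -30 to 30, compute RHS = 26·y³ + 6, and check whether it is a (positive or negative) perfect cube.
Check small values of y:
  y = 0: RHS = 6 is not a perfect cube.
  y = 1: RHS = 32 is not a perfect cube.
  y = -1: RHS = -20 is not a perfect cube.
  y = 2: RHS = 214 is not a perfect cube.
  y = -2: RHS = -202 is not a perfect cube.
  y = 3: RHS = 708 is not a perfect cube.
  y = -3: RHS = -696 is not a perfect cube.
Continuing the search up to |y| = 30 finds no solutions either.
No (x, y) in the scanned range satisfies the equation.

No integer solutions with |y| ≤ 30.


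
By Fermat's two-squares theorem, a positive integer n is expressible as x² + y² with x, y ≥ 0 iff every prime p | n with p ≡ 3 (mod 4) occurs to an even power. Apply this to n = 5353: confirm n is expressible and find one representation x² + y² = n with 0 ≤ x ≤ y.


Step 1: Factor n = 5353 = 53 · 101.
Step 2: Check the mod-4 condition on each prime factor: 53 ≡ 1 (mod 4), exponent 1; 101 ≡ 1 (mod 4), exponent 1.
All primes ≡ 3 (mod 4) appear to even exponent (or don't appear), so by the two-squares theorem n IS expressible as a sum of two squares.
Step 3: Build a representation. Here n = 53 · 101 is a product of primes ≡ 1 (mod 4). Each prime p ≡ 1 (mod 4) is itself a sum of two squares; find a² by testing p − a² for a perfect square:
  53: 53 − 1² = 52, 53 − 2² = 49 = 7² ⇒ 53 = 2² + 7².
  101: 101 − 1² = 100 = 10² ⇒ 101 = 1² + 10².
  Combine using the Brahmagupta–Fibonacci identity (a² + b²)(c² + d²) = (ac − bd)² + (ad + bc)² = (ac + bd)² + (ad − bc)²:
  53 · 101 = 5353: from (2² + 7²)(1² + 10²), take (2·1 − 7·10, 2·10 + 7·1) = (2 − 70, 20 + 7) = (-68, 27); dropping signs (only squares matter) gives (68, 27); check 68² + 27² = 4624 + 729 = 5353 ✓.
Step 4: Order so x ≤ y and verify: 27² + 68² = 729 + 4624 = 5353 = n. ✓

n = 5353 = 27² + 68² (one valid representation with x ≤ y).


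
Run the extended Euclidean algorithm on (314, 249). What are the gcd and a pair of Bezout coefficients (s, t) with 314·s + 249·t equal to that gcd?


Euclidean algorithm on (314, 249) — divide until remainder is 0:
  314 = 1 · 249 + 65
  249 = 3 · 65 + 54
  65 = 1 · 54 + 11
  54 = 4 · 11 + 10
  11 = 1 · 10 + 1
  10 = 10 · 1 + 0
gcd(314, 249) = 1.
Track Bezout coefficients alongside the remainders: start with r₀ = 314 = a·1 + b·0 (s = 1, t = 0) and r₁ = 249 = a·0 + b·1 (s = 0, t = 1); each new remainder r_{k+1} = r_{k-1} − q_k·r_k inherits s_{k+1} = s_{k-1} − q_k·s_k, t_{k+1} = t_{k-1} − q_k·t_k, so r_k = a·s_k + b·t_k at every step:
  q = 1: r = 65, s = 1 − 1·0 = 1, t = 0 − 1·1 = -1  (check: 314·1 + 249·(-1) = 65)
  q = 3: r = 54, s = 0 − 3·1 = -3, t = 1 − 3·(-1) = 4  (check: 314·(-3) + 249·4 = 54)
  q = 1: r = 11, s = 1 − 1·(-3) = 4, t = -1 − 1·4 = -5  (check: 314·4 + 249·(-5) = 11)
  q = 4: r = 10, s = -3 − 4·4 = -19, t = 4 − 4·(-5) = 24  (check: 314·(-19) + 249·24 = 10)
  q = 1: r = 1, s = 4 − 1·(-19) = 23, t = -5 − 1·24 = -29  (check: 314·23 + 249·(-29) = 1)
The row with r = 1 (the gcd) gives the Bezout coefficients s = 23, t = -29.
Result: 314 · (23) + 249 · (-29) = 1.

gcd(314, 249) = 1; s = 23, t = -29 (check: 314·23 + 249·(-29) = 1).


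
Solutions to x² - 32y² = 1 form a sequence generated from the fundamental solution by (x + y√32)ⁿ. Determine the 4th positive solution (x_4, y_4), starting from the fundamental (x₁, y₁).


Step 1: Find the fundamental solution (x₁, y₁) of x² - 32y² = 1.
  Expand √32 as a continued fraction. a₀ = ⌊√32⌋ = 5; iterate m_{k+1} = d_k·a_k − m_k, d_{k+1} = (32 − m_{k+1}²)/d_k, a_{k+1} = ⌊(a₀ + m_{k+1})/d_{k+1}⌋ (starting m₀ = 0, d₀ = 1), with convergents p_k = a_k·p_{k-1} + p_{k-2}, q_k = a_k·q_{k-1} + q_{k-2} (p₋₁ = 1, q₋₁ = 0):
  k = 0: a₀ = 5; p₀/q₀ = 5/1; p₀² − 32·q₀² = 25 − 32 = -7.
  k = 1: m = 5, d = 7, a = ⌊(5 + 5)/7⌋ = 1; p/q = (1·5 + 1)/(1·1 + 0) = 6/1; p² − 32·q² = 36 − 32 = 4.
  k = 2: m = 2, d = 4, a = ⌊(5 + 2)/4⌋ = 1; p/q = (1·6 + 5)/(1·1 + 1) = 11/2; p² − 32·q² = 121 − 128 = -7.
  k = 3: m = 2, d = 7, a = ⌊(5 + 2)/7⌋ = 1; p/q = (1·11 + 6)/(1·2 + 1) = 17/3; p² − 32·q² = 289 − 288 = 1.
  The first convergent with p² − 32·q² = 1 gives the fundamental solution (x₁, y₁) = (17, 3).
Step 2: Apply the recurrence (x_{n+1}, y_{n+1}) = (x₁x_n + 32y₁y_n, x₁y_n + y₁x_n) repeatedly.
  From (x_1, y_1) = (17, 3): x_2 = 17·17 + 32·3·3 = 577; y_2 = 17·3 + 3·17 = 102.
  From (x_2, y_2) = (577, 102): x_3 = 17·577 + 32·3·102 = 19601; y_3 = 17·102 + 3·577 = 3465.
  From (x_3, y_3) = (19601, 3465): x_4 = 17·19601 + 32·3·3465 = 665857; y_4 = 17·3465 + 3·19601 = 117708.
Step 3: Verify x_4² - 32·y_4² = 443365544449 - 443365544448 = 1 (should be 1). ✓

(x_1, y_1) = (17, 3); (x_4, y_4) = (665857, 117708).


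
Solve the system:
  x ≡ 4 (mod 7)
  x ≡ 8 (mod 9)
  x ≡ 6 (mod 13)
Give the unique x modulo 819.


Moduli 7, 9, 13 are pairwise coprime; by CRT there is a unique solution modulo M = 7 · 9 · 13 = 819.
Solve pairwise, accumulating the modulus:
  Start with x ≡ 4 (mod 7).
  Combine with x ≡ 8 (mod 9): since gcd(7, 9) = 1, we get a unique residue mod 63.
    Write x = 4 + 7·t and substitute into x ≡ 8 (mod 9): 7·t ≡ 8 − 4 = 4 (mod 9).
    The inverse of 7 mod 9 is 4 (since 7·4 = 28 = 3·9 + 1), so t ≡ 4·4 = 16 ≡ 7 (mod 9).
    Then x = 4 + 7·7 = 53, valid modulo lcm(7, 9) = 63: x ≡ 53 (mod 63).
  Combine with x ≡ 6 (mod 13): since gcd(63, 13) = 1, we get a unique residue mod 819.
    Write x = 53 + 63·t and substitute into x ≡ 6 (mod 13): 63·t ≡ 6 − 53 = -47 (mod 13).
    Reduce coefficients mod 13: 11·t ≡ 5 (mod 13).
    The inverse of 11 mod 13 is 6 (since 11·6 = 66 = 5·13 + 1), so t ≡ 6·5 = 30 ≡ 4 (mod 13).
    Then x = 53 + 63·4 = 305, valid modulo lcm(63, 13) = 819: x ≡ 305 (mod 819).
Verify: 305 mod 7 = 4 ✓, 305 mod 9 = 8 ✓, 305 mod 13 = 6 ✓.

x ≡ 305 (mod 819).


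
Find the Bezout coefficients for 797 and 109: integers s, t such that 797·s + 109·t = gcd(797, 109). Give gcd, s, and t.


Euclidean algorithm on (797, 109) — divide until remainder is 0:
  797 = 7 · 109 + 34
  109 = 3 · 34 + 7
  34 = 4 · 7 + 6
  7 = 1 · 6 + 1
  6 = 6 · 1 + 0
gcd(797, 109) = 1.
Track Bezout coefficients alongside the remainders: start with r₀ = 797 = a·1 + b·0 (s = 1, t = 0) and r₁ = 109 = a·0 + b·1 (s = 0, t = 1); each new remainder r_{k+1} = r_{k-1} − q_k·r_k inherits s_{k+1} = s_{k-1} − q_k·s_k, t_{k+1} = t_{k-1} − q_k·t_k, so r_k = a·s_k + b·t_k at every step:
  q = 7: r = 34, s = 1 − 7·0 = 1, t = 0 − 7·1 = -7  (check: 797·1 + 109·(-7) = 34)
  q = 3: r = 7, s = 0 − 3·1 = -3, t = 1 − 3·(-7) = 22  (check: 797·(-3) + 109·22 = 7)
  q = 4: r = 6, s = 1 − 4·(-3) = 13, t = -7 − 4·22 = -95  (check: 797·13 + 109·(-95) = 6)
  q = 1: r = 1, s = -3 − 1·13 = -16, t = 22 − 1·(-95) = 117  (check: 797·(-16) + 109·117 = 1)
The row with r = 1 (the gcd) gives the Bezout coefficients s = -16, t = 117.
Result: 797 · (-16) + 109 · (117) = 1.

gcd(797, 109) = 1; s = -16, t = 117 (check: 797·(-16) + 109·117 = 1).
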